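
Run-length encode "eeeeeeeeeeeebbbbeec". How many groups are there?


Input: eeeeeeeeeeeebbbbeec
Scanning for consecutive runs:
  Group 1: 'e' x 12 (positions 0-11)
  Group 2: 'b' x 4 (positions 12-15)
  Group 3: 'e' x 2 (positions 16-17)
  Group 4: 'c' x 1 (positions 18-18)
Total groups: 4

4


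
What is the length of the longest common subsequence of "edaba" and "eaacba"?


LCS of "edaba" and "eaacba"
DP table:
           e    a    a    c    b    a
      0    0    0    0    0    0    0
  e   0    1    1    1    1    1    1
  d   0    1    1    1    1    1    1
  a   0    1    2    2    2    2    2
  b   0    1    2    2    2    3    3
  a   0    1    2    3    3    3    4
LCS length = dp[5][6] = 4

4


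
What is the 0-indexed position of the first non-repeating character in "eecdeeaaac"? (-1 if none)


Input: eecdeeaaac
Character frequencies:
  'a': 3
  'c': 2
  'd': 1
  'e': 4
Scanning left to right for freq == 1:
  Position 0 ('e'): freq=4, skip
  Position 1 ('e'): freq=4, skip
  Position 2 ('c'): freq=2, skip
  Position 3 ('d'): unique! => answer = 3

3


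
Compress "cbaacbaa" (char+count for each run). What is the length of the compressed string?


Input: cbaacbaa
Runs:
  'c' x 1 => "c1"
  'b' x 1 => "b1"
  'a' x 2 => "a2"
  'c' x 1 => "c1"
  'b' x 1 => "b1"
  'a' x 2 => "a2"
Compressed: "c1b1a2c1b1a2"
Compressed length: 12

12


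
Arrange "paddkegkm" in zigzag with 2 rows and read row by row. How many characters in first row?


Zigzag "paddkegkm" into 2 rows:
Placing characters:
  'p' => row 0
  'a' => row 1
  'd' => row 0
  'd' => row 1
  'k' => row 0
  'e' => row 1
  'g' => row 0
  'k' => row 1
  'm' => row 0
Rows:
  Row 0: "pdkgm"
  Row 1: "adek"
First row length: 5

5


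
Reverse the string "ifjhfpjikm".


Input: ifjhfpjikm
Reading characters right to left:
  Position 9: 'm'
  Position 8: 'k'
  Position 7: 'i'
  Position 6: 'j'
  Position 5: 'p'
  Position 4: 'f'
  Position 3: 'h'
  Position 2: 'j'
  Position 1: 'f'
  Position 0: 'i'
Reversed: mkijpfhjfi

mkijpfhjfi


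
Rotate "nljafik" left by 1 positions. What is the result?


Input: "nljafik", rotate left by 1
First 1 characters: "n"
Remaining characters: "ljafik"
Concatenate remaining + first: "ljafik" + "n" = "ljafikn"

ljafikn


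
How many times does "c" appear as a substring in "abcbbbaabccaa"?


Searching for "c" in "abcbbbaabccaa"
Scanning each position:
  Position 0: "a" => no
  Position 1: "b" => no
  Position 2: "c" => MATCH
  Position 3: "b" => no
  Position 4: "b" => no
  Position 5: "b" => no
  Position 6: "a" => no
  Position 7: "a" => no
  Position 8: "b" => no
  Position 9: "c" => MATCH
  Position 10: "c" => MATCH
  Position 11: "a" => no
  Position 12: "a" => no
Total occurrences: 3

3


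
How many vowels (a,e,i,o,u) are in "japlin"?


Input: japlin
Checking each character:
  'j' at position 0: consonant
  'a' at position 1: vowel (running total: 1)
  'p' at position 2: consonant
  'l' at position 3: consonant
  'i' at position 4: vowel (running total: 2)
  'n' at position 5: consonant
Total vowels: 2

2


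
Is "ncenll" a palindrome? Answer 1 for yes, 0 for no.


Input: ncenll
Reversed: llnecn
  Compare pos 0 ('n') with pos 5 ('l'): MISMATCH
  Compare pos 1 ('c') with pos 4 ('l'): MISMATCH
  Compare pos 2 ('e') with pos 3 ('n'): MISMATCH
Result: not a palindrome

0


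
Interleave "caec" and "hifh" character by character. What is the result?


Interleaving "caec" and "hifh":
  Position 0: 'c' from first, 'h' from second => "ch"
  Position 1: 'a' from first, 'i' from second => "ai"
  Position 2: 'e' from first, 'f' from second => "ef"
  Position 3: 'c' from first, 'h' from second => "ch"
Result: chaiefch

chaiefch


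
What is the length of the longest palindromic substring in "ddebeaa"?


Input: "ddebeaa"
Checking substrings for palindromes:
  [2:5] "ebe" (len 3) => palindrome
  [0:2] "dd" (len 2) => palindrome
  [5:7] "aa" (len 2) => palindrome
Longest palindromic substring: "ebe" with length 3

3


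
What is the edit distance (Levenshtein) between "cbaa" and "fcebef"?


Computing edit distance: "cbaa" -> "fcebef"
DP table:
           f    c    e    b    e    f
      0    1    2    3    4    5    6
  c   1    1    1    2    3    4    5
  b   2    2    2    2    2    3    4
  a   3    3    3    3    3    3    4
  a   4    4    4    4    4    4    4
Edit distance = dp[4][6] = 4

4


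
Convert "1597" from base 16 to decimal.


Input: "1597" in base 16
Positional expansion:
  Digit '1' (value 1) x 16^3 = 4096
  Digit '5' (value 5) x 16^2 = 1280
  Digit '9' (value 9) x 16^1 = 144
  Digit '7' (value 7) x 16^0 = 7
Sum = 5527

5527


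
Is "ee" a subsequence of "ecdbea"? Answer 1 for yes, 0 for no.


Check if "ee" is a subsequence of "ecdbea"
Greedy scan:
  Position 0 ('e'): matches sub[0] = 'e'
  Position 1 ('c'): no match needed
  Position 2 ('d'): no match needed
  Position 3 ('b'): no match needed
  Position 4 ('e'): matches sub[1] = 'e'
  Position 5 ('a'): no match needed
All 2 characters matched => is a subsequence

1


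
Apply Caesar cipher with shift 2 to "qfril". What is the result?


Caesar cipher: shift "qfril" by 2
  'q' (pos 16) + 2 = pos 18 = 's'
  'f' (pos 5) + 2 = pos 7 = 'h'
  'r' (pos 17) + 2 = pos 19 = 't'
  'i' (pos 8) + 2 = pos 10 = 'k'
  'l' (pos 11) + 2 = pos 13 = 'n'
Result: shtkn

shtkn


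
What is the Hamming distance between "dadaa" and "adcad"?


Comparing "dadaa" and "adcad" position by position:
  Position 0: 'd' vs 'a' => differ
  Position 1: 'a' vs 'd' => differ
  Position 2: 'd' vs 'c' => differ
  Position 3: 'a' vs 'a' => same
  Position 4: 'a' vs 'd' => differ
Total differences (Hamming distance): 4

4


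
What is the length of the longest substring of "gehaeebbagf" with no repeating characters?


Input: "gehaeebbagf"
Sliding window (track last position of each char):
  Position 0 ('g'): window [0,0] length 1 -- new best
  Position 1 ('e'): window [0,1] length 2 -- new best
  Position 2 ('h'): window [0,2] length 3 -- new best
  Position 3 ('a'): window [0,3] length 4 -- new best
  Position 4 ('e'): repeat (last at 1), move window start to 2
  Position 4 ('e'): window [2,4] length 3
  Position 5 ('e'): repeat (last at 4), move window start to 5
  Position 5 ('e'): window [5,5] length 1
  Position 6 ('b'): window [5,6] length 2
  Position 7 ('b'): repeat (last at 6), move window start to 7
  Position 7 ('b'): window [7,7] length 1
  Position 8 ('a'): window [7,8] length 2
  Position 9 ('g'): window [7,9] length 3
  Position 10 ('f'): window [7,10] length 4
Longest substring with no repeats: "geha" with length 4

4


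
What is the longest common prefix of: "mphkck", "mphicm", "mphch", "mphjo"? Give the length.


Words: mphkck, mphicm, mphch, mphjo
  Position 0: all 'm' => match
  Position 1: all 'p' => match
  Position 2: all 'h' => match
  Position 3: ('k', 'i', 'c', 'j') => mismatch, stop
LCP = "mph" (length 3)

3


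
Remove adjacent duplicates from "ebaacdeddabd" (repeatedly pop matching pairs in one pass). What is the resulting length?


Input: ebaacdeddabd
Stack-based adjacent duplicate removal:
  Read 'e': push. Stack: e
  Read 'b': push. Stack: eb
  Read 'a': push. Stack: eba
  Read 'a': matches stack top 'a' => pop. Stack: eb
  Read 'c': push. Stack: ebc
  Read 'd': push. Stack: ebcd
  Read 'e': push. Stack: ebcde
  Read 'd': push. Stack: ebcded
  Read 'd': matches stack top 'd' => pop. Stack: ebcde
  Read 'a': push. Stack: ebcdea
  Read 'b': push. Stack: ebcdeab
  Read 'd': push. Stack: ebcdeabd
Final stack: "ebcdeabd" (length 8)

8


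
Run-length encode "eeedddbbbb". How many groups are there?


Input: eeedddbbbb
Scanning for consecutive runs:
  Group 1: 'e' x 3 (positions 0-2)
  Group 2: 'd' x 3 (positions 3-5)
  Group 3: 'b' x 4 (positions 6-9)
Total groups: 3

3


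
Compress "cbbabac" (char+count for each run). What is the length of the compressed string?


Input: cbbabac
Runs:
  'c' x 1 => "c1"
  'b' x 2 => "b2"
  'a' x 1 => "a1"
  'b' x 1 => "b1"
  'a' x 1 => "a1"
  'c' x 1 => "c1"
Compressed: "c1b2a1b1a1c1"
Compressed length: 12

12


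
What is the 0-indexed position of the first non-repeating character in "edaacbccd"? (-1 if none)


Input: edaacbccd
Character frequencies:
  'a': 2
  'b': 1
  'c': 3
  'd': 2
  'e': 1
Scanning left to right for freq == 1:
  Position 0 ('e'): unique! => answer = 0

0


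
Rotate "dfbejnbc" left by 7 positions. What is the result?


Input: "dfbejnbc", rotate left by 7
First 7 characters: "dfbejnb"
Remaining characters: "c"
Concatenate remaining + first: "c" + "dfbejnb" = "cdfbejnb"

cdfbejnb


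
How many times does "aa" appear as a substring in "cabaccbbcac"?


Searching for "aa" in "cabaccbbcac"
Scanning each position:
  Position 0: "ca" => no
  Position 1: "ab" => no
  Position 2: "ba" => no
  Position 3: "ac" => no
  Position 4: "cc" => no
  Position 5: "cb" => no
  Position 6: "bb" => no
  Position 7: "bc" => no
  Position 8: "ca" => no
  Position 9: "ac" => no
Total occurrences: 0

0


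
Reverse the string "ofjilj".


Input: ofjilj
Reading characters right to left:
  Position 5: 'j'
  Position 4: 'l'
  Position 3: 'i'
  Position 2: 'j'
  Position 1: 'f'
  Position 0: 'o'
Reversed: jlijfo

jlijfo


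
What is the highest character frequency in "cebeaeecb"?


Input: cebeaeecb
Character counts:
  'a': 1
  'b': 2
  'c': 2
  'e': 4
Maximum frequency: 4

4


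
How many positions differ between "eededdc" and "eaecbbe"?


Comparing "eededdc" and "eaecbbe" position by position:
  Position 0: 'e' vs 'e' => same
  Position 1: 'e' vs 'a' => DIFFER
  Position 2: 'd' vs 'e' => DIFFER
  Position 3: 'e' vs 'c' => DIFFER
  Position 4: 'd' vs 'b' => DIFFER
  Position 5: 'd' vs 'b' => DIFFER
  Position 6: 'c' vs 'e' => DIFFER
Positions that differ: 6

6


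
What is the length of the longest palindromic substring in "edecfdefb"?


Input: "edecfdefb"
Checking substrings for palindromes:
  [0:3] "ede" (len 3) => palindrome
Longest palindromic substring: "ede" with length 3

3


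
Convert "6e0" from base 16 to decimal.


Input: "6e0" in base 16
Positional expansion:
  Digit '6' (value 6) x 16^2 = 1536
  Digit 'e' (value 14) x 16^1 = 224
  Digit '0' (value 0) x 16^0 = 0
Sum = 1760

1760


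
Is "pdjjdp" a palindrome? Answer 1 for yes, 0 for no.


Input: pdjjdp
Reversed: pdjjdp
  Compare pos 0 ('p') with pos 5 ('p'): match
  Compare pos 1 ('d') with pos 4 ('d'): match
  Compare pos 2 ('j') with pos 3 ('j'): match
Result: palindrome

1


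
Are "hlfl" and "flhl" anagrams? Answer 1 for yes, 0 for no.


Strings: "hlfl", "flhl"
Sorted first:  fhll
Sorted second: fhll
Sorted forms match => anagrams

1


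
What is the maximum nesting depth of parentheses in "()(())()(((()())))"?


Input: "()(())()(((()())))"
Tracking depth:
  Position 0 '(': depth becomes 1
  Position 1 ')': depth becomes 0
  Position 2 '(': depth becomes 1
  Position 3 '(': depth becomes 2
  Position 4 ')': depth becomes 1
  Position 5 ')': depth becomes 0
  Position 6 '(': depth becomes 1
  Position 7 ')': depth becomes 0
  Position 8 '(': depth becomes 1
  Position 9 '(': depth becomes 2
  Position 10 '(': depth becomes 3
  Position 11 '(': depth becomes 4
  Position 12 ')': depth becomes 3
  Position 13 '(': depth becomes 4
  Position 14 ')': depth becomes 3
  Position 15 ')': depth becomes 2
  Position 16 ')': depth becomes 1
  Position 17 ')': depth becomes 0
Maximum depth reached: 4

4


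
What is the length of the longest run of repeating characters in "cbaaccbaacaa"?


Input: "cbaaccbaacaa"
Scanning for longest run:
  Position 1 ('b'): new char, reset run to 1
  Position 2 ('a'): new char, reset run to 1
  Position 3 ('a'): continues run of 'a', length=2
  Position 4 ('c'): new char, reset run to 1
  Position 5 ('c'): continues run of 'c', length=2
  Position 6 ('b'): new char, reset run to 1
  Position 7 ('a'): new char, reset run to 1
  Position 8 ('a'): continues run of 'a', length=2
  Position 9 ('c'): new char, reset run to 1
  Position 10 ('a'): new char, reset run to 1
  Position 11 ('a'): continues run of 'a', length=2
Longest run: 'a' with length 2

2


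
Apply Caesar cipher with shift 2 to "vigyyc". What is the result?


Caesar cipher: shift "vigyyc" by 2
  'v' (pos 21) + 2 = pos 23 = 'x'
  'i' (pos 8) + 2 = pos 10 = 'k'
  'g' (pos 6) + 2 = pos 8 = 'i'
  'y' (pos 24) + 2 = pos 0 = 'a'
  'y' (pos 24) + 2 = pos 0 = 'a'
  'c' (pos 2) + 2 = pos 4 = 'e'
Result: xkiaae

xkiaae


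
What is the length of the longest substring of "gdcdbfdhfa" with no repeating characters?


Input: "gdcdbfdhfa"
Sliding window (track last position of each char):
  Position 0 ('g'): window [0,0] length 1 -- new best
  Position 1 ('d'): window [0,1] length 2 -- new best
  Position 2 ('c'): window [0,2] length 3 -- new best
  Position 3 ('d'): repeat (last at 1), move window start to 2
  Position 3 ('d'): window [2,3] length 2
  Position 4 ('b'): window [2,4] length 3
  Position 5 ('f'): window [2,5] length 4 -- new best
  Position 6 ('d'): repeat (last at 3), move window start to 4
  Position 6 ('d'): window [4,6] length 3
  Position 7 ('h'): window [4,7] length 4
  Position 8 ('f'): repeat (last at 5), move window start to 6
  Position 8 ('f'): window [6,8] length 3
  Position 9 ('a'): window [6,9] length 4
Longest substring with no repeats: "cdbf" with length 4

4


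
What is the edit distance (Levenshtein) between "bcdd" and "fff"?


Computing edit distance: "bcdd" -> "fff"
DP table:
           f    f    f
      0    1    2    3
  b   1    1    2    3
  c   2    2    2    3
  d   3    3    3    3
  d   4    4    4    4
Edit distance = dp[4][3] = 4

4


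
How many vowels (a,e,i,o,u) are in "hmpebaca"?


Input: hmpebaca
Checking each character:
  'h' at position 0: consonant
  'm' at position 1: consonant
  'p' at position 2: consonant
  'e' at position 3: vowel (running total: 1)
  'b' at position 4: consonant
  'a' at position 5: vowel (running total: 2)
  'c' at position 6: consonant
  'a' at position 7: vowel (running total: 3)
Total vowels: 3

3


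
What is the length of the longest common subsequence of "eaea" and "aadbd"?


LCS of "eaea" and "aadbd"
DP table:
           a    a    d    b    d
      0    0    0    0    0    0
  e   0    0    0    0    0    0
  a   0    1    1    1    1    1
  e   0    1    1    1    1    1
  a   0    1    2    2    2    2
LCS length = dp[4][5] = 2

2


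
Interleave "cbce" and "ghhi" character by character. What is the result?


Interleaving "cbce" and "ghhi":
  Position 0: 'c' from first, 'g' from second => "cg"
  Position 1: 'b' from first, 'h' from second => "bh"
  Position 2: 'c' from first, 'h' from second => "ch"
  Position 3: 'e' from first, 'i' from second => "ei"
Result: cgbhchei

cgbhchei


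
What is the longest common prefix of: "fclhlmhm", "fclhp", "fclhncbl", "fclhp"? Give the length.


Words: fclhlmhm, fclhp, fclhncbl, fclhp
  Position 0: all 'f' => match
  Position 1: all 'c' => match
  Position 2: all 'l' => match
  Position 3: all 'h' => match
  Position 4: ('l', 'p', 'n', 'p') => mismatch, stop
LCP = "fclh" (length 4)

4


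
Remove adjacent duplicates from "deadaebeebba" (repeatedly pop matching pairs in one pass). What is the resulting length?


Input: deadaebeebba
Stack-based adjacent duplicate removal:
  Read 'd': push. Stack: d
  Read 'e': push. Stack: de
  Read 'a': push. Stack: dea
  Read 'd': push. Stack: dead
  Read 'a': push. Stack: deada
  Read 'e': push. Stack: deadae
  Read 'b': push. Stack: deadaeb
  Read 'e': push. Stack: deadaebe
  Read 'e': matches stack top 'e' => pop. Stack: deadaeb
  Read 'b': matches stack top 'b' => pop. Stack: deadae
  Read 'b': push. Stack: deadaeb
  Read 'a': push. Stack: deadaeba
Final stack: "deadaeba" (length 8)

8


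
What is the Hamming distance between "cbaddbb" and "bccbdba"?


Comparing "cbaddbb" and "bccbdba" position by position:
  Position 0: 'c' vs 'b' => differ
  Position 1: 'b' vs 'c' => differ
  Position 2: 'a' vs 'c' => differ
  Position 3: 'd' vs 'b' => differ
  Position 4: 'd' vs 'd' => same
  Position 5: 'b' vs 'b' => same
  Position 6: 'b' vs 'a' => differ
Total differences (Hamming distance): 5

5


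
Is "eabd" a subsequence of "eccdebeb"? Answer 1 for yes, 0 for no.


Check if "eabd" is a subsequence of "eccdebeb"
Greedy scan:
  Position 0 ('e'): matches sub[0] = 'e'
  Position 1 ('c'): no match needed
  Position 2 ('c'): no match needed
  Position 3 ('d'): no match needed
  Position 4 ('e'): no match needed
  Position 5 ('b'): no match needed
  Position 6 ('e'): no match needed
  Position 7 ('b'): no match needed
Only matched 1/4 characters => not a subsequence

0


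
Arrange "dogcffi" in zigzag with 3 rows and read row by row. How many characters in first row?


Zigzag "dogcffi" into 3 rows:
Placing characters:
  'd' => row 0
  'o' => row 1
  'g' => row 2
  'c' => row 1
  'f' => row 0
  'f' => row 1
  'i' => row 2
Rows:
  Row 0: "df"
  Row 1: "ocf"
  Row 2: "gi"
First row length: 2

2


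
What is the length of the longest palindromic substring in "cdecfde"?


Input: "cdecfde"
Checking substrings for palindromes:
  No multi-char palindromic substrings found
Longest palindromic substring: "c" with length 1

1


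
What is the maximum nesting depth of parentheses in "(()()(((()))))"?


Input: "(()()(((()))))"
Tracking depth:
  Position 0 '(': depth becomes 1
  Position 1 '(': depth becomes 2
  Position 2 ')': depth becomes 1
  Position 3 '(': depth becomes 2
  Position 4 ')': depth becomes 1
  Position 5 '(': depth becomes 2
  Position 6 '(': depth becomes 3
  Position 7 '(': depth becomes 4
  Position 8 '(': depth becomes 5
  Position 9 ')': depth becomes 4
  Position 10 ')': depth becomes 3
  Position 11 ')': depth becomes 2
  Position 12 ')': depth becomes 1
  Position 13 ')': depth becomes 0
Maximum depth reached: 5

5


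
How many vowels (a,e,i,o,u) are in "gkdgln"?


Input: gkdgln
Checking each character:
  'g' at position 0: consonant
  'k' at position 1: consonant
  'd' at position 2: consonant
  'g' at position 3: consonant
  'l' at position 4: consonant
  'n' at position 5: consonant
Total vowels: 0

0


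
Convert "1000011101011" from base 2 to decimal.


Input: "1000011101011" in base 2
Positional expansion:
  Digit '1' (value 1) x 2^12 = 4096
  Digit '0' (value 0) x 2^11 = 0
  Digit '0' (value 0) x 2^10 = 0
  Digit '0' (value 0) x 2^9 = 0
  Digit '0' (value 0) x 2^8 = 0
  Digit '1' (value 1) x 2^7 = 128
  Digit '1' (value 1) x 2^6 = 64
  Digit '1' (value 1) x 2^5 = 32
  Digit '0' (value 0) x 2^4 = 0
  Digit '1' (value 1) x 2^3 = 8
  Digit '0' (value 0) x 2^2 = 0
  Digit '1' (value 1) x 2^1 = 2
  Digit '1' (value 1) x 2^0 = 1
Sum = 4331

4331


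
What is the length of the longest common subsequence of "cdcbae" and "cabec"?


LCS of "cdcbae" and "cabec"
DP table:
           c    a    b    e    c
      0    0    0    0    0    0
  c   0    1    1    1    1    1
  d   0    1    1    1    1    1
  c   0    1    1    1    1    2
  b   0    1    1    2    2    2
  a   0    1    2    2    2    2
  e   0    1    2    2    3    3
LCS length = dp[6][5] = 3

3


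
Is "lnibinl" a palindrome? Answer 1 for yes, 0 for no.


Input: lnibinl
Reversed: lnibinl
  Compare pos 0 ('l') with pos 6 ('l'): match
  Compare pos 1 ('n') with pos 5 ('n'): match
  Compare pos 2 ('i') with pos 4 ('i'): match
Result: palindrome

1


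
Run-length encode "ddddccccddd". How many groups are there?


Input: ddddccccddd
Scanning for consecutive runs:
  Group 1: 'd' x 4 (positions 0-3)
  Group 2: 'c' x 4 (positions 4-7)
  Group 3: 'd' x 3 (positions 8-10)
Total groups: 3

3


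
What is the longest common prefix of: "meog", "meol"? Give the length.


Words: meog, meol
  Position 0: all 'm' => match
  Position 1: all 'e' => match
  Position 2: all 'o' => match
  Position 3: ('g', 'l') => mismatch, stop
LCP = "meo" (length 3)

3


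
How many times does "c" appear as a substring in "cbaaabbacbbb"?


Searching for "c" in "cbaaabbacbbb"
Scanning each position:
  Position 0: "c" => MATCH
  Position 1: "b" => no
  Position 2: "a" => no
  Position 3: "a" => no
  Position 4: "a" => no
  Position 5: "b" => no
  Position 6: "b" => no
  Position 7: "a" => no
  Position 8: "c" => MATCH
  Position 9: "b" => no
  Position 10: "b" => no
  Position 11: "b" => no
Total occurrences: 2

2


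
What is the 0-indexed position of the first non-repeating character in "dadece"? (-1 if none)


Input: dadece
Character frequencies:
  'a': 1
  'c': 1
  'd': 2
  'e': 2
Scanning left to right for freq == 1:
  Position 0 ('d'): freq=2, skip
  Position 1 ('a'): unique! => answer = 1

1


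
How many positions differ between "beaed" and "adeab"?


Comparing "beaed" and "adeab" position by position:
  Position 0: 'b' vs 'a' => DIFFER
  Position 1: 'e' vs 'd' => DIFFER
  Position 2: 'a' vs 'e' => DIFFER
  Position 3: 'e' vs 'a' => DIFFER
  Position 4: 'd' vs 'b' => DIFFER
Positions that differ: 5

5


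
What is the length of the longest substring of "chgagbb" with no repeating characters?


Input: "chgagbb"
Sliding window (track last position of each char):
  Position 0 ('c'): window [0,0] length 1 -- new best
  Position 1 ('h'): window [0,1] length 2 -- new best
  Position 2 ('g'): window [0,2] length 3 -- new best
  Position 3 ('a'): window [0,3] length 4 -- new best
  Position 4 ('g'): repeat (last at 2), move window start to 3
  Position 4 ('g'): window [3,4] length 2
  Position 5 ('b'): window [3,5] length 3
  Position 6 ('b'): repeat (last at 5), move window start to 6
  Position 6 ('b'): window [6,6] length 1
Longest substring with no repeats: "chga" with length 4

4


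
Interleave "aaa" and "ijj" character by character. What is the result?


Interleaving "aaa" and "ijj":
  Position 0: 'a' from first, 'i' from second => "ai"
  Position 1: 'a' from first, 'j' from second => "aj"
  Position 2: 'a' from first, 'j' from second => "aj"
Result: aiajaj

aiajaj


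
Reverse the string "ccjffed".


Input: ccjffed
Reading characters right to left:
  Position 6: 'd'
  Position 5: 'e'
  Position 4: 'f'
  Position 3: 'f'
  Position 2: 'j'
  Position 1: 'c'
  Position 0: 'c'
Reversed: deffjcc

deffjcc


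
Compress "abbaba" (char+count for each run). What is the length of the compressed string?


Input: abbaba
Runs:
  'a' x 1 => "a1"
  'b' x 2 => "b2"
  'a' x 1 => "a1"
  'b' x 1 => "b1"
  'a' x 1 => "a1"
Compressed: "a1b2a1b1a1"
Compressed length: 10

10


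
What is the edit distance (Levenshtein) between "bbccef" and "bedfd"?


Computing edit distance: "bbccef" -> "bedfd"
DP table:
           b    e    d    f    d
      0    1    2    3    4    5
  b   1    0    1    2    3    4
  b   2    1    1    2    3    4
  c   3    2    2    2    3    4
  c   4    3    3    3    3    4
  e   5    4    3    4    4    4
  f   6    5    4    4    4    5
Edit distance = dp[6][5] = 5

5


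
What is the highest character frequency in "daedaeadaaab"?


Input: daedaeadaaab
Character counts:
  'a': 6
  'b': 1
  'd': 3
  'e': 2
Maximum frequency: 6

6


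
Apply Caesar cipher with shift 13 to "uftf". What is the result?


Caesar cipher: shift "uftf" by 13
  'u' (pos 20) + 13 = pos 7 = 'h'
  'f' (pos 5) + 13 = pos 18 = 's'
  't' (pos 19) + 13 = pos 6 = 'g'
  'f' (pos 5) + 13 = pos 18 = 's'
Result: hsgs

hsgs


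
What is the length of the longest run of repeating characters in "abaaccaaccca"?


Input: "abaaccaaccca"
Scanning for longest run:
  Position 1 ('b'): new char, reset run to 1
  Position 2 ('a'): new char, reset run to 1
  Position 3 ('a'): continues run of 'a', length=2
  Position 4 ('c'): new char, reset run to 1
  Position 5 ('c'): continues run of 'c', length=2
  Position 6 ('a'): new char, reset run to 1
  Position 7 ('a'): continues run of 'a', length=2
  Position 8 ('c'): new char, reset run to 1
  Position 9 ('c'): continues run of 'c', length=2
  Position 10 ('c'): continues run of 'c', length=3
  Position 11 ('a'): new char, reset run to 1
Longest run: 'c' with length 3

3


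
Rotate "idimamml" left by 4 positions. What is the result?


Input: "idimamml", rotate left by 4
First 4 characters: "idim"
Remaining characters: "amml"
Concatenate remaining + first: "amml" + "idim" = "ammlidim"

ammlidim


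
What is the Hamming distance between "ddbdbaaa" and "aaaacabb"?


Comparing "ddbdbaaa" and "aaaacabb" position by position:
  Position 0: 'd' vs 'a' => differ
  Position 1: 'd' vs 'a' => differ
  Position 2: 'b' vs 'a' => differ
  Position 3: 'd' vs 'a' => differ
  Position 4: 'b' vs 'c' => differ
  Position 5: 'a' vs 'a' => same
  Position 6: 'a' vs 'b' => differ
  Position 7: 'a' vs 'b' => differ
Total differences (Hamming distance): 7

7


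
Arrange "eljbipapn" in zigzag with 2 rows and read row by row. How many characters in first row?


Zigzag "eljbipapn" into 2 rows:
Placing characters:
  'e' => row 0
  'l' => row 1
  'j' => row 0
  'b' => row 1
  'i' => row 0
  'p' => row 1
  'a' => row 0
  'p' => row 1
  'n' => row 0
Rows:
  Row 0: "ejian"
  Row 1: "lbpp"
First row length: 5

5


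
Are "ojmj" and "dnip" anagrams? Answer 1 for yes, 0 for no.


Strings: "ojmj", "dnip"
Sorted first:  jjmo
Sorted second: dinp
Differ at position 0: 'j' vs 'd' => not anagrams

0


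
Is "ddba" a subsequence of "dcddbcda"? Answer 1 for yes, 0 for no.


Check if "ddba" is a subsequence of "dcddbcda"
Greedy scan:
  Position 0 ('d'): matches sub[0] = 'd'
  Position 1 ('c'): no match needed
  Position 2 ('d'): matches sub[1] = 'd'
  Position 3 ('d'): no match needed
  Position 4 ('b'): matches sub[2] = 'b'
  Position 5 ('c'): no match needed
  Position 6 ('d'): no match needed
  Position 7 ('a'): matches sub[3] = 'a'
All 4 characters matched => is a subsequence

1


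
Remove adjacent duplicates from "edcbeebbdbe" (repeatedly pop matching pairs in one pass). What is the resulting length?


Input: edcbeebbdbe
Stack-based adjacent duplicate removal:
  Read 'e': push. Stack: e
  Read 'd': push. Stack: ed
  Read 'c': push. Stack: edc
  Read 'b': push. Stack: edcb
  Read 'e': push. Stack: edcbe
  Read 'e': matches stack top 'e' => pop. Stack: edcb
  Read 'b': matches stack top 'b' => pop. Stack: edc
  Read 'b': push. Stack: edcb
  Read 'd': push. Stack: edcbd
  Read 'b': push. Stack: edcbdb
  Read 'e': push. Stack: edcbdbe
Final stack: "edcbdbe" (length 7)

7


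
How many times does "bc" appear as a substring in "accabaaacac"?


Searching for "bc" in "accabaaacac"
Scanning each position:
  Position 0: "ac" => no
  Position 1: "cc" => no
  Position 2: "ca" => no
  Position 3: "ab" => no
  Position 4: "ba" => no
  Position 5: "aa" => no
  Position 6: "aa" => no
  Position 7: "ac" => no
  Position 8: "ca" => no
  Position 9: "ac" => no
Total occurrences: 0

0


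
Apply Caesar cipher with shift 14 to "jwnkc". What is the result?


Caesar cipher: shift "jwnkc" by 14
  'j' (pos 9) + 14 = pos 23 = 'x'
  'w' (pos 22) + 14 = pos 10 = 'k'
  'n' (pos 13) + 14 = pos 1 = 'b'
  'k' (pos 10) + 14 = pos 24 = 'y'
  'c' (pos 2) + 14 = pos 16 = 'q'
Result: xkbyq

xkbyq


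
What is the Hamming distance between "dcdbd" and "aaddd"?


Comparing "dcdbd" and "aaddd" position by position:
  Position 0: 'd' vs 'a' => differ
  Position 1: 'c' vs 'a' => differ
  Position 2: 'd' vs 'd' => same
  Position 3: 'b' vs 'd' => differ
  Position 4: 'd' vs 'd' => same
Total differences (Hamming distance): 3

3


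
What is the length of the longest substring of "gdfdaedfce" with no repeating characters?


Input: "gdfdaedfce"
Sliding window (track last position of each char):
  Position 0 ('g'): window [0,0] length 1 -- new best
  Position 1 ('d'): window [0,1] length 2 -- new best
  Position 2 ('f'): window [0,2] length 3 -- new best
  Position 3 ('d'): repeat (last at 1), move window start to 2
  Position 3 ('d'): window [2,3] length 2
  Position 4 ('a'): window [2,4] length 3
  Position 5 ('e'): window [2,5] length 4 -- new best
  Position 6 ('d'): repeat (last at 3), move window start to 4
  Position 6 ('d'): window [4,6] length 3
  Position 7 ('f'): window [4,7] length 4
  Position 8 ('c'): window [4,8] length 5 -- new best
  Position 9 ('e'): repeat (last at 5), move window start to 6
  Position 9 ('e'): window [6,9] length 4
Longest substring with no repeats: "aedfc" with length 5

5


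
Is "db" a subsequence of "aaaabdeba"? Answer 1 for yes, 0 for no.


Check if "db" is a subsequence of "aaaabdeba"
Greedy scan:
  Position 0 ('a'): no match needed
  Position 1 ('a'): no match needed
  Position 2 ('a'): no match needed
  Position 3 ('a'): no match needed
  Position 4 ('b'): no match needed
  Position 5 ('d'): matches sub[0] = 'd'
  Position 6 ('e'): no match needed
  Position 7 ('b'): matches sub[1] = 'b'
  Position 8 ('a'): no match needed
All 2 characters matched => is a subsequence

1


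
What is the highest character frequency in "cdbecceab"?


Input: cdbecceab
Character counts:
  'a': 1
  'b': 2
  'c': 3
  'd': 1
  'e': 2
Maximum frequency: 3

3


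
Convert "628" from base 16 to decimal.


Input: "628" in base 16
Positional expansion:
  Digit '6' (value 6) x 16^2 = 1536
  Digit '2' (value 2) x 16^1 = 32
  Digit '8' (value 8) x 16^0 = 8
Sum = 1576

1576


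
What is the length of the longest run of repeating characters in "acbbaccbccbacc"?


Input: "acbbaccbccbacc"
Scanning for longest run:
  Position 1 ('c'): new char, reset run to 1
  Position 2 ('b'): new char, reset run to 1
  Position 3 ('b'): continues run of 'b', length=2
  Position 4 ('a'): new char, reset run to 1
  Position 5 ('c'): new char, reset run to 1
  Position 6 ('c'): continues run of 'c', length=2
  Position 7 ('b'): new char, reset run to 1
  Position 8 ('c'): new char, reset run to 1
  Position 9 ('c'): continues run of 'c', length=2
  Position 10 ('b'): new char, reset run to 1
  Position 11 ('a'): new char, reset run to 1
  Position 12 ('c'): new char, reset run to 1
  Position 13 ('c'): continues run of 'c', length=2
Longest run: 'b' with length 2

2


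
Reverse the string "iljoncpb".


Input: iljoncpb
Reading characters right to left:
  Position 7: 'b'
  Position 6: 'p'
  Position 5: 'c'
  Position 4: 'n'
  Position 3: 'o'
  Position 2: 'j'
  Position 1: 'l'
  Position 0: 'i'
Reversed: bpcnojli

bpcnojli


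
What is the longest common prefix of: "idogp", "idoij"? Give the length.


Words: idogp, idoij
  Position 0: all 'i' => match
  Position 1: all 'd' => match
  Position 2: all 'o' => match
  Position 3: ('g', 'i') => mismatch, stop
LCP = "ido" (length 3)

3


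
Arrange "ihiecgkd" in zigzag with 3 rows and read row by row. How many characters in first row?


Zigzag "ihiecgkd" into 3 rows:
Placing characters:
  'i' => row 0
  'h' => row 1
  'i' => row 2
  'e' => row 1
  'c' => row 0
  'g' => row 1
  'k' => row 2
  'd' => row 1
Rows:
  Row 0: "ic"
  Row 1: "hegd"
  Row 2: "ik"
First row length: 2

2


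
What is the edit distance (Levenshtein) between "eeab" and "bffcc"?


Computing edit distance: "eeab" -> "bffcc"
DP table:
           b    f    f    c    c
      0    1    2    3    4    5
  e   1    1    2    3    4    5
  e   2    2    2    3    4    5
  a   3    3    3    3    4    5
  b   4    3    4    4    4    5
Edit distance = dp[4][5] = 5

5


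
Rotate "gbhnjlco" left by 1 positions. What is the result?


Input: "gbhnjlco", rotate left by 1
First 1 characters: "g"
Remaining characters: "bhnjlco"
Concatenate remaining + first: "bhnjlco" + "g" = "bhnjlcog"

bhnjlcog


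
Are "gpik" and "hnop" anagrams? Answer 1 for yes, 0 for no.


Strings: "gpik", "hnop"
Sorted first:  gikp
Sorted second: hnop
Differ at position 0: 'g' vs 'h' => not anagrams

0


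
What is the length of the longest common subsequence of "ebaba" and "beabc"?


LCS of "ebaba" and "beabc"
DP table:
           b    e    a    b    c
      0    0    0    0    0    0
  e   0    0    1    1    1    1
  b   0    1    1    1    2    2
  a   0    1    1    2    2    2
  b   0    1    1    2    3    3
  a   0    1    1    2    3    3
LCS length = dp[5][5] = 3

3


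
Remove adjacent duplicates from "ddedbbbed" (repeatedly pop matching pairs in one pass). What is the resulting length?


Input: ddedbbbed
Stack-based adjacent duplicate removal:
  Read 'd': push. Stack: d
  Read 'd': matches stack top 'd' => pop. Stack: (empty)
  Read 'e': push. Stack: e
  Read 'd': push. Stack: ed
  Read 'b': push. Stack: edb
  Read 'b': matches stack top 'b' => pop. Stack: ed
  Read 'b': push. Stack: edb
  Read 'e': push. Stack: edbe
  Read 'd': push. Stack: edbed
Final stack: "edbed" (length 5)

5


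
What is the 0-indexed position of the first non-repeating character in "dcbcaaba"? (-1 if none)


Input: dcbcaaba
Character frequencies:
  'a': 3
  'b': 2
  'c': 2
  'd': 1
Scanning left to right for freq == 1:
  Position 0 ('d'): unique! => answer = 0

0


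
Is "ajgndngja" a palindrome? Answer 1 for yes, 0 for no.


Input: ajgndngja
Reversed: ajgndngja
  Compare pos 0 ('a') with pos 8 ('a'): match
  Compare pos 1 ('j') with pos 7 ('j'): match
  Compare pos 2 ('g') with pos 6 ('g'): match
  Compare pos 3 ('n') with pos 5 ('n'): match
Result: palindrome

1


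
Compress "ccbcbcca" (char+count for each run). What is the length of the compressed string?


Input: ccbcbcca
Runs:
  'c' x 2 => "c2"
  'b' x 1 => "b1"
  'c' x 1 => "c1"
  'b' x 1 => "b1"
  'c' x 2 => "c2"
  'a' x 1 => "a1"
Compressed: "c2b1c1b1c2a1"
Compressed length: 12

12


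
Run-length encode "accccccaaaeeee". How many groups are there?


Input: accccccaaaeeee
Scanning for consecutive runs:
  Group 1: 'a' x 1 (positions 0-0)
  Group 2: 'c' x 6 (positions 1-6)
  Group 3: 'a' x 3 (positions 7-9)
  Group 4: 'e' x 4 (positions 10-13)
Total groups: 4

4


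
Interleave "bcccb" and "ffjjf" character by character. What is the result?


Interleaving "bcccb" and "ffjjf":
  Position 0: 'b' from first, 'f' from second => "bf"
  Position 1: 'c' from first, 'f' from second => "cf"
  Position 2: 'c' from first, 'j' from second => "cj"
  Position 3: 'c' from first, 'j' from second => "cj"
  Position 4: 'b' from first, 'f' from second => "bf"
Result: bfcfcjcjbf

bfcfcjcjbf


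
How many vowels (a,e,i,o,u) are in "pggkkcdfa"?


Input: pggkkcdfa
Checking each character:
  'p' at position 0: consonant
  'g' at position 1: consonant
  'g' at position 2: consonant
  'k' at position 3: consonant
  'k' at position 4: consonant
  'c' at position 5: consonant
  'd' at position 6: consonant
  'f' at position 7: consonant
  'a' at position 8: vowel (running total: 1)
Total vowels: 1

1


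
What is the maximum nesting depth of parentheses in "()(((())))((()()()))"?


Input: "()(((())))((()()()))"
Tracking depth:
  Position 0 '(': depth becomes 1
  Position 1 ')': depth becomes 0
  Position 2 '(': depth becomes 1
  Position 3 '(': depth becomes 2
  Position 4 '(': depth becomes 3
  Position 5 '(': depth becomes 4
  Position 6 ')': depth becomes 3
  Position 7 ')': depth becomes 2
  Position 8 ')': depth becomes 1
  Position 9 ')': depth becomes 0
  Position 10 '(': depth becomes 1
  Position 11 '(': depth becomes 2
  Position 12 '(': depth becomes 3
  Position 13 ')': depth becomes 2
  Position 14 '(': depth becomes 3
  Position 15 ')': depth becomes 2
  Position 16 '(': depth becomes 3
  Position 17 ')': depth becomes 2
  Position 18 ')': depth becomes 1
  Position 19 ')': depth becomes 0
Maximum depth reached: 4

4


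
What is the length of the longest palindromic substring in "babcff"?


Input: "babcff"
Checking substrings for palindromes:
  [0:3] "bab" (len 3) => palindrome
  [4:6] "ff" (len 2) => palindrome
Longest palindromic substring: "bab" with length 3

3


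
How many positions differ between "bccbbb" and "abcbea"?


Comparing "bccbbb" and "abcbea" position by position:
  Position 0: 'b' vs 'a' => DIFFER
  Position 1: 'c' vs 'b' => DIFFER
  Position 2: 'c' vs 'c' => same
  Position 3: 'b' vs 'b' => same
  Position 4: 'b' vs 'e' => DIFFER
  Position 5: 'b' vs 'a' => DIFFER
Positions that differ: 4

4


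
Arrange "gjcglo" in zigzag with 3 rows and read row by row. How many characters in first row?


Zigzag "gjcglo" into 3 rows:
Placing characters:
  'g' => row 0
  'j' => row 1
  'c' => row 2
  'g' => row 1
  'l' => row 0
  'o' => row 1
Rows:
  Row 0: "gl"
  Row 1: "jgo"
  Row 2: "c"
First row length: 2

2


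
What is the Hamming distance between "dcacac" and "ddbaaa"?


Comparing "dcacac" and "ddbaaa" position by position:
  Position 0: 'd' vs 'd' => same
  Position 1: 'c' vs 'd' => differ
  Position 2: 'a' vs 'b' => differ
  Position 3: 'c' vs 'a' => differ
  Position 4: 'a' vs 'a' => same
  Position 5: 'c' vs 'a' => differ
Total differences (Hamming distance): 4

4


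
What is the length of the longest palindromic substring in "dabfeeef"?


Input: "dabfeeef"
Checking substrings for palindromes:
  [3:8] "feeef" (len 5) => palindrome
  [4:7] "eee" (len 3) => palindrome
  [4:6] "ee" (len 2) => palindrome
  [5:7] "ee" (len 2) => palindrome
Longest palindromic substring: "feeef" with length 5

5


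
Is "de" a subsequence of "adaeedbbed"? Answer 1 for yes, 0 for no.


Check if "de" is a subsequence of "adaeedbbed"
Greedy scan:
  Position 0 ('a'): no match needed
  Position 1 ('d'): matches sub[0] = 'd'
  Position 2 ('a'): no match needed
  Position 3 ('e'): matches sub[1] = 'e'
  Position 4 ('e'): no match needed
  Position 5 ('d'): no match needed
  Position 6 ('b'): no match needed
  Position 7 ('b'): no match needed
  Position 8 ('e'): no match needed
  Position 9 ('d'): no match needed
All 2 characters matched => is a subsequence

1


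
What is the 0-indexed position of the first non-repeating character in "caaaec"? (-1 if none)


Input: caaaec
Character frequencies:
  'a': 3
  'c': 2
  'e': 1
Scanning left to right for freq == 1:
  Position 0 ('c'): freq=2, skip
  Position 1 ('a'): freq=3, skip
  Position 2 ('a'): freq=3, skip
  Position 3 ('a'): freq=3, skip
  Position 4 ('e'): unique! => answer = 4

4


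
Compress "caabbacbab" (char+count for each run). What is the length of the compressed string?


Input: caabbacbab
Runs:
  'c' x 1 => "c1"
  'a' x 2 => "a2"
  'b' x 2 => "b2"
  'a' x 1 => "a1"
  'c' x 1 => "c1"
  'b' x 1 => "b1"
  'a' x 1 => "a1"
  'b' x 1 => "b1"
Compressed: "c1a2b2a1c1b1a1b1"
Compressed length: 16

16


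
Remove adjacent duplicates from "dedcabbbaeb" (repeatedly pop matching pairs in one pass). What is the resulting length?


Input: dedcabbbaeb
Stack-based adjacent duplicate removal:
  Read 'd': push. Stack: d
  Read 'e': push. Stack: de
  Read 'd': push. Stack: ded
  Read 'c': push. Stack: dedc
  Read 'a': push. Stack: dedca
  Read 'b': push. Stack: dedcab
  Read 'b': matches stack top 'b' => pop. Stack: dedca
  Read 'b': push. Stack: dedcab
  Read 'a': push. Stack: dedcaba
  Read 'e': push. Stack: dedcabae
  Read 'b': push. Stack: dedcabaeb
Final stack: "dedcabaeb" (length 9)

9


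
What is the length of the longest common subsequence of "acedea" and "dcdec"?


LCS of "acedea" and "dcdec"
DP table:
           d    c    d    e    c
      0    0    0    0    0    0
  a   0    0    0    0    0    0
  c   0    0    1    1    1    1
  e   0    0    1    1    2    2
  d   0    1    1    2    2    2
  e   0    1    1    2    3    3
  a   0    1    1    2    3    3
LCS length = dp[6][5] = 3

3


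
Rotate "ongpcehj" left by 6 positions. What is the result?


Input: "ongpcehj", rotate left by 6
First 6 characters: "ongpce"
Remaining characters: "hj"
Concatenate remaining + first: "hj" + "ongpce" = "hjongpce"

hjongpce


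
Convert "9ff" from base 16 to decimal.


Input: "9ff" in base 16
Positional expansion:
  Digit '9' (value 9) x 16^2 = 2304
  Digit 'f' (value 15) x 16^1 = 240
  Digit 'f' (value 15) x 16^0 = 15
Sum = 2559

2559


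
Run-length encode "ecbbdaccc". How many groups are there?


Input: ecbbdaccc
Scanning for consecutive runs:
  Group 1: 'e' x 1 (positions 0-0)
  Group 2: 'c' x 1 (positions 1-1)
  Group 3: 'b' x 2 (positions 2-3)
  Group 4: 'd' x 1 (positions 4-4)
  Group 5: 'a' x 1 (positions 5-5)
  Group 6: 'c' x 3 (positions 6-8)
Total groups: 6

6
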